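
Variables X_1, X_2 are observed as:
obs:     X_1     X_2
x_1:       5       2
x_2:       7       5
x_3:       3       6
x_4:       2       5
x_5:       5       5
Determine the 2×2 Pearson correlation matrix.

Step 1 — column means:
  mean(X_1) = (5 + 7 + 3 + 2 + 5) / 5 = 22/5 = 4.4
  mean(X_2) = (2 + 5 + 6 + 5 + 5) / 5 = 23/5 = 4.6

Step 2 — sample variances and covariances s[i,j] = (1/(n-1)) · Σ_k (x_{k,i} - mean_i) · (x_{k,j} - mean_j), with n-1 = 4:
  s[X_1,X_1] = ((0.6)·(0.6) + (2.6)·(2.6) + (-1.4)·(-1.4) + (-2.4)·(-2.4) + (0.6)·(0.6)) / 4 = 15.2/4 = 3.8
  s[X_1,X_2] = ((0.6)·(-2.6) + (2.6)·(0.4) + (-1.4)·(1.4) + (-2.4)·(0.4) + (0.6)·(0.4)) / 4 = -3.2/4 = -0.8
  s[X_2,X_2] = ((-2.6)·(-2.6) + (0.4)·(0.4) + (1.4)·(1.4) + (0.4)·(0.4) + (0.4)·(0.4)) / 4 = 9.2/4 = 2.3
  Sample standard deviations s_i = √(s[i,i]):
  s(X_1) = √(3.8) = 1.9494
  s(X_2) = √(2.3) = 1.5166

Step 3 — r_{ij} = s_{ij} / (s_i · s_j):
  r[X_1,X_1] = 1 (diagonal).
  r[X_1,X_2] = -0.8 / (1.9494 · 1.5166) = -0.8 / 2.9563 = -0.2706
  r[X_2,X_2] = 1 (diagonal).

R is symmetric with unit diagonal. Assembling:

R = [[1, -0.2706],
 [-0.2706, 1]]


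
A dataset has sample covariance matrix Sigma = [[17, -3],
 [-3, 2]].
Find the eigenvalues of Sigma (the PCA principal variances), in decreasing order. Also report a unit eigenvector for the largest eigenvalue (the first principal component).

Step 1 — characteristic polynomial of 2×2 Sigma:
  det(Sigma - λI) = λ² - trace · λ + det = 0.
  trace = 17 + 2 = 19, det = 17·2 - (-3)² = 25.
Step 2 — discriminant:
  Δ = trace² - 4·det = 361 - 100 = 261.
Step 3 — eigenvalues:
  λ = (trace ± √Δ)/2 = (19 ± 16.1555)/2,
  λ_1 = 17.5777,  λ_2 = 1.4223.

Step 4 — unit eigenvector for λ_1: solve (Sigma - λ_1 I)v = 0. First row:
  (17 - 17.5777)·v_x + (-3)·v_y = 0, i.e. (-0.5777)·v_x + (-3)·v_y = 0,
  so v ∝ (b, λ_1 - a) = (-3, 0.5777); multiply by -1 so the first entry is positive: u = (3, -0.5777).
  ||u|| = √((3)² + (-0.5777)²) = √(9.3338) ≈ 3.0551,
  v_1 = u/||u|| ≈ (0.982, -0.1891) (||v_1|| = 1).

λ_1 = 17.5777,  λ_2 = 1.4223;  v_1 ≈ (0.982, -0.1891)


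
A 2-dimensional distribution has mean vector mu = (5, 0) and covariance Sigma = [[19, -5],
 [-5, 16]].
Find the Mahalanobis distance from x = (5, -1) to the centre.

Step 1 — centre the observation: (x - mu) = (0, -1).

Step 2 — invert Sigma. det(Sigma) = 19·16 - (-5)² = 279.
  Sigma^{-1} = (1/det) · [[d, -b], [-b, a]] = [[0.0573, 0.0179],
 [0.0179, 0.0681]].

Step 3 — form the quadratic (x - mu)^T · Sigma^{-1} · (x - mu):
  Sigma^{-1} · (x - mu) = (-0.0179, -0.0681).
  (x - mu)^T · [Sigma^{-1} · (x - mu)] = (0)·(-0.0179) + (-1)·(-0.0681) = 0.0681.

Step 4 — take square root: d = √(0.0681) ≈ 0.261.

d(x, mu) = √(0.0681) ≈ 0.261


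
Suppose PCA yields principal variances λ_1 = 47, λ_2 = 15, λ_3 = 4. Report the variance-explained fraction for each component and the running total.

Step 1 — total variance = trace(Sigma) = Σ λ_i = 47 + 15 + 4 = 66.

Step 2 — fraction explained by component i = λ_i / Σ λ:
  PC1: 47/66 = 0.7121
  PC2: 15/66 = 0.2273
  PC3: 4/66 = 0.0606

Step 3 — cumulative fraction after k components = (λ_1 + ... + λ_k) / Σ λ:
  k = 1: 47/66 = 0.7121
  k = 2: (47 + 15)/66 = 62/66 = 0.9394
  k = 3: (47 + 15 + 4)/66 = 66/66 = 1

Summary (fraction, with percent):

explained: PC1 0.7121 (71.21%), PC2 0.2273 (22.73%), PC3 0.0606 (6.06%);  cumulative: 0.7121, 0.9394, 1


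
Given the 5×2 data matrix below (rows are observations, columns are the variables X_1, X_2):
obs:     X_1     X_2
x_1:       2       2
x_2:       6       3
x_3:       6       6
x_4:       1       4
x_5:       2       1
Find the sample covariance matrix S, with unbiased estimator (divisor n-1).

Step 1 — column means:
  mean(X_1) = (2 + 6 + 6 + 1 + 2) / 5 = 17/5 = 3.4
  mean(X_2) = (2 + 3 + 6 + 4 + 1) / 5 = 16/5 = 3.2

Step 2 — sample covariance S[i,j] = (1/(n-1)) · Σ_k (x_{k,i} - mean_i) · (x_{k,j} - mean_j), with n-1 = 4.
  S[X_1,X_1] = ((-1.4)·(-1.4) + (2.6)·(2.6) + (2.6)·(2.6) + (-2.4)·(-2.4) + (-1.4)·(-1.4)) / 4 = 23.2/4 = 5.8
  S[X_1,X_2] = ((-1.4)·(-1.2) + (2.6)·(-0.2) + (2.6)·(2.8) + (-2.4)·(0.8) + (-1.4)·(-2.2)) / 4 = 9.6/4 = 2.4
  S[X_2,X_2] = ((-1.2)·(-1.2) + (-0.2)·(-0.2) + (2.8)·(2.8) + (0.8)·(0.8) + (-2.2)·(-2.2)) / 4 = 14.8/4 = 3.7

S is symmetric (S[j,i] = S[i,j]). Assembling:

S = [[5.8, 2.4],
 [2.4, 3.7]]


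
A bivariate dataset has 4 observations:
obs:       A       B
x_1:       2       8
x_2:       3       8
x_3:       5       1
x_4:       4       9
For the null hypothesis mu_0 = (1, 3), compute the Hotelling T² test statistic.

Step 1 — sample mean vector:
  mean(A) = (2 + 3 + 5 + 4) / 4 = 14/4 = 3.5
  mean(B) = (8 + 8 + 1 + 9) / 4 = 26/4 = 6.5
  x̄ = (3.5, 6.5),  deviation x̄ - mu_0 = (3.5, 6.5) - (1, 3) = (2.5, 3.5).

Step 2 — sample covariance matrix, S[i,j] = (1/(n-1)) · Σ_k (x_{k,i} - mean_i) · (x_{k,j} - mean_j), divisor n-1 = 3:
  S[A,A] = ((-1.5)·(-1.5) + (-0.5)·(-0.5) + (1.5)·(1.5) + (0.5)·(0.5)) / 3 = 5/3 = 1.6667
  S[A,B] = ((-1.5)·(1.5) + (-0.5)·(1.5) + (1.5)·(-5.5) + (0.5)·(2.5)) / 3 = -10/3 = -3.3333
  S[B,B] = ((1.5)·(1.5) + (1.5)·(1.5) + (-5.5)·(-5.5) + (2.5)·(2.5)) / 3 = 41/3 = 13.6667
  S = [[1.6667, -3.3333],
 [-3.3333, 13.6667]].

Step 3 — invert S. det(S) = 1.6667·13.6667 - (-3.3333)² = 11.6667.
  S^{-1} = (1/det) · [[d, -b], [-b, a]] = [[1.1714, 0.2857],
 [0.2857, 0.1429]].

Step 4 — quadratic form (x̄ - mu_0)^T · S^{-1} · (x̄ - mu_0):
  S^{-1} · (x̄ - mu_0) = (3.9286, 1.2143),
  (x̄ - mu_0)^T · [...] = (2.5)·(3.9286) + (3.5)·(1.2143) = 14.0714.

Step 5 — scale by n: T² = 4 · 14.0714 = 56.2857.

T² ≈ 56.2857


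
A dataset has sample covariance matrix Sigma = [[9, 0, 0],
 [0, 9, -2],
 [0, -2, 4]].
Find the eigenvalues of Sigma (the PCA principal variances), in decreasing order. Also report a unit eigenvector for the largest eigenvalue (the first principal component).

Step 1 — characteristic polynomial p(λ) = det(λI - Sigma) = λ³ - tr·λ² + c_1·λ - det, where tr = trace, c_1 = sum of the principal 2×2 minors, det = det(Sigma):
  tr = 9 + 9 + 4 = 22,
  c_1 = (9·9 - (0)²) + (9·4 - (0)²) + (9·4 - (-2)²) = 81 + 36 + 32 = 149,
  det = 9·(9·4 - (-2)²) - (0)·((0)·4 - (-2)·(0)) + (0)·((0)·(-2) - 9·(0)) = 9·(32) - (0)·(0) + (0)·(0) = 288.
  So p(λ) = λ³ - 22λ² + 149λ - 288.
Step 2 — look for an integer root (rational root theorem: any rational root is an integer divisor of 288). Testing λ = 9:
  p(9) = 729 - 1782 + 1341 - 288 = 0  ✓
  Dividing out (λ - 9): p(λ) = (λ - 9)(λ² - 13λ + 32).
Step 3 — remaining eigenvalues from the quadratic λ² - 13λ + 32 = 0:
  Δ = 13² - 4·32 = 169 - 128 = 41,  λ = (13 ± √41)/2 = (13 ± 6.4031)/2 ≈ 9.7016 or 3.2984.
  Sorted: λ_1 = 9.7016,  λ_2 = 9,  λ_3 = 3.2984  (check: sum = 22 = tr ✓).

Step 4 — unit eigenvector for λ_1 ≈ 9.7016: v spans the null space of (Sigma - λ_1 I), whose rows are
  r_1 = (-0.7016, 0, 0),  r_2 = (0, -0.7016, -2),  r_3 = (0, -2, -5.7016).
  v is orthogonal to every row, so take v ∝ r_1 × r_2 = ((0)·(-2) - (0)·(-0.7016), (0)·(0) - (-0.7016)·(-2), (-0.7016)·(-0.7016) - (0)·(0)) ≈ (0, -1.4031, 0.4922).
  Rescale (multiply by -1 so the first nonzero entry is positive): u = (0, 1.4031, -0.4922).
  ||u|| = √((0)² + (1.4031)² + (-0.4922)²) = √(2.211) ≈ 1.4869,  v_1 = u/||u|| ≈ (0, 0.9436, -0.331) (||v_1|| = 1).

λ_1 = 9.7016,  λ_2 = 9,  λ_3 = 3.2984;  v_1 ≈ (0, 0.9436, -0.331)


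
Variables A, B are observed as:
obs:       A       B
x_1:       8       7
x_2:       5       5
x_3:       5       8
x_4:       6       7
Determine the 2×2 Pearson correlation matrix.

Step 1 — column means:
  mean(A) = (8 + 5 + 5 + 6) / 4 = 24/4 = 6
  mean(B) = (7 + 5 + 8 + 7) / 4 = 27/4 = 6.75

Step 2 — sample variances and covariances s[i,j] = (1/(n-1)) · Σ_k (x_{k,i} - mean_i) · (x_{k,j} - mean_j), with n-1 = 3:
  s[A,A] = ((2)·(2) + (-1)·(-1) + (-1)·(-1) + (0)·(0)) / 3 = 6/3 = 2
  s[A,B] = ((2)·(0.25) + (-1)·(-1.75) + (-1)·(1.25) + (0)·(0.25)) / 3 = 1/3 = 0.3333
  s[B,B] = ((0.25)·(0.25) + (-1.75)·(-1.75) + (1.25)·(1.25) + (0.25)·(0.25)) / 3 = 4.75/3 = 1.5833
  Sample standard deviations s_i = √(s[i,i]):
  s(A) = √(2) = 1.4142
  s(B) = √(1.5833) = 1.2583

Step 3 — r_{ij} = s_{ij} / (s_i · s_j):
  r[A,A] = 1 (diagonal).
  r[A,B] = 0.3333 / (1.4142 · 1.2583) = 0.3333 / 1.7795 = 0.1873
  r[B,B] = 1 (diagonal).

R is symmetric with unit diagonal. Assembling:

R = [[1, 0.1873],
 [0.1873, 1]]


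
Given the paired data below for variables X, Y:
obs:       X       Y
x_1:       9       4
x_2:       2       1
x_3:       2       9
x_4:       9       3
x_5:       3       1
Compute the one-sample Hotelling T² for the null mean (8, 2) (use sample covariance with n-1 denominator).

Step 1 — sample mean vector:
  mean(X) = (9 + 2 + 2 + 9 + 3) / 5 = 25/5 = 5
  mean(Y) = (4 + 1 + 9 + 3 + 1) / 5 = 18/5 = 3.6
  x̄ = (5, 3.6),  deviation x̄ - mu_0 = (5, 3.6) - (8, 2) = (-3, 1.6).

Step 2 — sample covariance matrix, S[i,j] = (1/(n-1)) · Σ_k (x_{k,i} - mean_i) · (x_{k,j} - mean_j), divisor n-1 = 4:
  S[X,X] = ((4)·(4) + (-3)·(-3) + (-3)·(-3) + (4)·(4) + (-2)·(-2)) / 4 = 54/4 = 13.5
  S[X,Y] = ((4)·(0.4) + (-3)·(-2.6) + (-3)·(5.4) + (4)·(-0.6) + (-2)·(-2.6)) / 4 = -4/4 = -1
  S[Y,Y] = ((0.4)·(0.4) + (-2.6)·(-2.6) + (5.4)·(5.4) + (-0.6)·(-0.6) + (-2.6)·(-2.6)) / 4 = 43.2/4 = 10.8
  S = [[13.5, -1],
 [-1, 10.8]].

Step 3 — invert S. det(S) = 13.5·10.8 - (-1)² = 144.8.
  S^{-1} = (1/det) · [[d, -b], [-b, a]] = [[0.0746, 0.0069],
 [0.0069, 0.0932]].

Step 4 — quadratic form (x̄ - mu_0)^T · S^{-1} · (x̄ - mu_0):
  S^{-1} · (x̄ - mu_0) = (-0.2127, 0.1285),
  (x̄ - mu_0)^T · [...] = (-3)·(-0.2127) + (1.6)·(0.1285) = 0.8436.

Step 5 — scale by n: T² = 5 · 0.8436 = 4.2182.

T² ≈ 4.2182


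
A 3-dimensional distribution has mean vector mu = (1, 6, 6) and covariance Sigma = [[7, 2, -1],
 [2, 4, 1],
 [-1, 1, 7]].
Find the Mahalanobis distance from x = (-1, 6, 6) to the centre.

Step 1 — centre the observation: (x - mu) = (-2, 0, 0).

Step 2 — invert Sigma (cofactor / det for 3×3, or solve directly):
  Sigma^{-1} = [[0.1765, -0.098, 0.0392],
 [-0.098, 0.3137, -0.0588],
 [0.0392, -0.0588, 0.1569]].

Step 3 — form the quadratic (x - mu)^T · Sigma^{-1} · (x - mu):
  Sigma^{-1} · (x - mu) = (-0.3529, 0.1961, -0.0784).
  (x - mu)^T · [Sigma^{-1} · (x - mu)] = (-2)·(-0.3529) + (0)·(0.1961) + (0)·(-0.0784) = 0.7059.

Step 4 — take square root: d = √(0.7059) ≈ 0.8402.

d(x, mu) = √(0.7059) ≈ 0.8402


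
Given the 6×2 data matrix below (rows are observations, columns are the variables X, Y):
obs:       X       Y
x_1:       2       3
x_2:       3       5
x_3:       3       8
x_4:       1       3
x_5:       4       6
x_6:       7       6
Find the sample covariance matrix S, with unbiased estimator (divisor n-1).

Step 1 — column means:
  mean(X) = (2 + 3 + 3 + 1 + 4 + 7) / 6 = 20/6 = 3.3333
  mean(Y) = (3 + 5 + 8 + 3 + 6 + 6) / 6 = 31/6 = 5.1667

Step 2 — sample covariance S[i,j] = (1/(n-1)) · Σ_k (x_{k,i} - mean_i) · (x_{k,j} - mean_j), with n-1 = 5.
  S[X,X] = ((-1.3333)·(-1.3333) + (-0.3333)·(-0.3333) + (-0.3333)·(-0.3333) + (-2.3333)·(-2.3333) + (0.6667)·(0.6667) + (3.6667)·(3.6667)) / 5 = 21.3333/5 = 4.2667
  S[X,Y] = ((-1.3333)·(-2.1667) + (-0.3333)·(-0.1667) + (-0.3333)·(2.8333) + (-2.3333)·(-2.1667) + (0.6667)·(0.8333) + (3.6667)·(0.8333)) / 5 = 10.6667/5 = 2.1333
  S[Y,Y] = ((-2.1667)·(-2.1667) + (-0.1667)·(-0.1667) + (2.8333)·(2.8333) + (-2.1667)·(-2.1667) + (0.8333)·(0.8333) + (0.8333)·(0.8333)) / 5 = 18.8333/5 = 3.7667

S is symmetric (S[j,i] = S[i,j]). Assembling:

S = [[4.2667, 2.1333],
 [2.1333, 3.7667]]


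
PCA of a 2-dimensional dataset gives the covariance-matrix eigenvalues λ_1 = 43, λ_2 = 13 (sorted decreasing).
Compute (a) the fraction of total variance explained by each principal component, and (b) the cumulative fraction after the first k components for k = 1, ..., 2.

Step 1 — total variance = trace(Sigma) = Σ λ_i = 43 + 13 = 56.

Step 2 — fraction explained by component i = λ_i / Σ λ:
  PC1: 43/56 = 0.7679
  PC2: 13/56 = 0.2321

Step 3 — cumulative fraction after k components = (λ_1 + ... + λ_k) / Σ λ:
  k = 1: 43/56 = 0.7679
  k = 2: (43 + 13)/56 = 56/56 = 1

Summary (fraction, with percent):

explained: PC1 0.7679 (76.79%), PC2 0.2321 (23.21%);  cumulative: 0.7679, 1


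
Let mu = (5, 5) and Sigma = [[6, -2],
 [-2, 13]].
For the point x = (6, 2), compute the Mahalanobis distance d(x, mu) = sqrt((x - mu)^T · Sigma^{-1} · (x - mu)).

Step 1 — centre the observation: (x - mu) = (1, -3).

Step 2 — invert Sigma. det(Sigma) = 6·13 - (-2)² = 74.
  Sigma^{-1} = (1/det) · [[d, -b], [-b, a]] = [[0.1757, 0.027],
 [0.027, 0.0811]].

Step 3 — form the quadratic (x - mu)^T · Sigma^{-1} · (x - mu):
  Sigma^{-1} · (x - mu) = (0.0946, -0.2162).
  (x - mu)^T · [Sigma^{-1} · (x - mu)] = (1)·(0.0946) + (-3)·(-0.2162) = 0.7432.

Step 4 — take square root: d = √(0.7432) ≈ 0.8621.

d(x, mu) = √(0.7432) ≈ 0.8621


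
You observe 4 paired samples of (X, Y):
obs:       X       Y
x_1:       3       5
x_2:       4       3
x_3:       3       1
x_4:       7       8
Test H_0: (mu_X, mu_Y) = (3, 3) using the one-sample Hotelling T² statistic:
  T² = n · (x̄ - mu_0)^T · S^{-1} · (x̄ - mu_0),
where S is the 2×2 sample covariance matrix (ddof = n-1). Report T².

Step 1 — sample mean vector:
  mean(X) = (3 + 4 + 3 + 7) / 4 = 17/4 = 4.25
  mean(Y) = (5 + 3 + 1 + 8) / 4 = 17/4 = 4.25
  x̄ = (4.25, 4.25),  deviation x̄ - mu_0 = (4.25, 4.25) - (3, 3) = (1.25, 1.25).

Step 2 — sample covariance matrix, S[i,j] = (1/(n-1)) · Σ_k (x_{k,i} - mean_i) · (x_{k,j} - mean_j), divisor n-1 = 3:
  S[X,X] = ((-1.25)·(-1.25) + (-0.25)·(-0.25) + (-1.25)·(-1.25) + (2.75)·(2.75)) / 3 = 10.75/3 = 3.5833
  S[X,Y] = ((-1.25)·(0.75) + (-0.25)·(-1.25) + (-1.25)·(-3.25) + (2.75)·(3.75)) / 3 = 13.75/3 = 4.5833
  S[Y,Y] = ((0.75)·(0.75) + (-1.25)·(-1.25) + (-3.25)·(-3.25) + (3.75)·(3.75)) / 3 = 26.75/3 = 8.9167
  S = [[3.5833, 4.5833],
 [4.5833, 8.9167]].

Step 3 — invert S. det(S) = 3.5833·8.9167 - (4.5833)² = 10.9444.
  S^{-1} = (1/det) · [[d, -b], [-b, a]] = [[0.8147, -0.4188],
 [-0.4188, 0.3274]].

Step 4 — quadratic form (x̄ - mu_0)^T · S^{-1} · (x̄ - mu_0):
  S^{-1} · (x̄ - mu_0) = (0.4949, -0.1142),
  (x̄ - mu_0)^T · [...] = (1.25)·(0.4949) + (1.25)·(-0.1142) = 0.4759.

Step 5 — scale by n: T² = 4 · 0.4759 = 1.9036.

T² ≈ 1.9036


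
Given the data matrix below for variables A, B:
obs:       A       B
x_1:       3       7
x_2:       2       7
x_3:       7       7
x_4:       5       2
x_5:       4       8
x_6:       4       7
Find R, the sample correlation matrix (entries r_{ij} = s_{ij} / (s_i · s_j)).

Step 1 — column means:
  mean(A) = (3 + 2 + 7 + 5 + 4 + 4) / 6 = 25/6 = 4.1667
  mean(B) = (7 + 7 + 7 + 2 + 8 + 7) / 6 = 38/6 = 6.3333

Step 2 — sample variances and covariances s[i,j] = (1/(n-1)) · Σ_k (x_{k,i} - mean_i) · (x_{k,j} - mean_j), with n-1 = 5:
  s[A,A] = ((-1.1667)·(-1.1667) + (-2.1667)·(-2.1667) + (2.8333)·(2.8333) + (0.8333)·(0.8333) + (-0.1667)·(-0.1667) + (-0.1667)·(-0.1667)) / 5 = 14.8333/5 = 2.9667
  s[A,B] = ((-1.1667)·(0.6667) + (-2.1667)·(0.6667) + (2.8333)·(0.6667) + (0.8333)·(-4.3333) + (-0.1667)·(1.6667) + (-0.1667)·(0.6667)) / 5 = -4.3333/5 = -0.8667
  s[B,B] = ((0.6667)·(0.6667) + (0.6667)·(0.6667) + (0.6667)·(0.6667) + (-4.3333)·(-4.3333) + (1.6667)·(1.6667) + (0.6667)·(0.6667)) / 5 = 23.3333/5 = 4.6667
  Sample standard deviations s_i = √(s[i,i]):
  s(A) = √(2.9667) = 1.7224
  s(B) = √(4.6667) = 2.1602

Step 3 — r_{ij} = s_{ij} / (s_i · s_j):
  r[A,A] = 1 (diagonal).
  r[A,B] = -0.8667 / (1.7224 · 2.1602) = -0.8667 / 3.7208 = -0.2329
  r[B,B] = 1 (diagonal).

R is symmetric with unit diagonal. Assembling:

R = [[1, -0.2329],
 [-0.2329, 1]]


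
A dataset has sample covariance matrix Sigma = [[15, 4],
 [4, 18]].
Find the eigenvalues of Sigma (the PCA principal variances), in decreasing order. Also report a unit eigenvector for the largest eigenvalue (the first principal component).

Step 1 — characteristic polynomial of 2×2 Sigma:
  det(Sigma - λI) = λ² - trace · λ + det = 0.
  trace = 15 + 18 = 33, det = 15·18 - (4)² = 254.
Step 2 — discriminant:
  Δ = trace² - 4·det = 1089 - 1016 = 73.
Step 3 — eigenvalues:
  λ = (trace ± √Δ)/2 = (33 ± 8.544)/2,
  λ_1 = 20.772,  λ_2 = 12.228.

Step 4 — unit eigenvector for λ_1: solve (Sigma - λ_1 I)v = 0. First row:
  (15 - 20.772)·v_x + (4)·v_y = 0, i.e. (-5.772)·v_x + (4)·v_y = 0,
  so v ∝ (b, λ_1 - a) = (4, 5.772) = u.
  ||u|| = √((4)² + (5.772)²) = √(49.316) ≈ 7.0225,
  v_1 = u/||u|| ≈ (0.5696, 0.8219) (||v_1|| = 1).

λ_1 = 20.772,  λ_2 = 12.228;  v_1 ≈ (0.5696, 0.8219)


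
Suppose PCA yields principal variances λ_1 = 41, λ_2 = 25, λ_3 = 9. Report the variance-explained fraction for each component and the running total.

Step 1 — total variance = trace(Sigma) = Σ λ_i = 41 + 25 + 9 = 75.

Step 2 — fraction explained by component i = λ_i / Σ λ:
  PC1: 41/75 = 0.5467
  PC2: 25/75 = 0.3333
  PC3: 9/75 = 0.12

Step 3 — cumulative fraction after k components = (λ_1 + ... + λ_k) / Σ λ:
  k = 1: 41/75 = 0.5467
  k = 2: (41 + 25)/75 = 66/75 = 0.88
  k = 3: (41 + 25 + 9)/75 = 75/75 = 1

Summary (fraction, with percent):

explained: PC1 0.5467 (54.67%), PC2 0.3333 (33.33%), PC3 0.12 (12%);  cumulative: 0.5467, 0.88, 1


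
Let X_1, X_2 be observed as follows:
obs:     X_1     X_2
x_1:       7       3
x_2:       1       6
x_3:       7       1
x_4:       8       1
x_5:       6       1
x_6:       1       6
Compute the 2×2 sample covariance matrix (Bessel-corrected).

Step 1 — column means:
  mean(X_1) = (7 + 1 + 7 + 8 + 6 + 1) / 6 = 30/6 = 5
  mean(X_2) = (3 + 6 + 1 + 1 + 1 + 6) / 6 = 18/6 = 3

Step 2 — sample covariance S[i,j] = (1/(n-1)) · Σ_k (x_{k,i} - mean_i) · (x_{k,j} - mean_j), with n-1 = 5.
  S[X_1,X_1] = ((2)·(2) + (-4)·(-4) + (2)·(2) + (3)·(3) + (1)·(1) + (-4)·(-4)) / 5 = 50/5 = 10
  S[X_1,X_2] = ((2)·(0) + (-4)·(3) + (2)·(-2) + (3)·(-2) + (1)·(-2) + (-4)·(3)) / 5 = -36/5 = -7.2
  S[X_2,X_2] = ((0)·(0) + (3)·(3) + (-2)·(-2) + (-2)·(-2) + (-2)·(-2) + (3)·(3)) / 5 = 30/5 = 6

S is symmetric (S[j,i] = S[i,j]). Assembling:

S = [[10, -7.2],
 [-7.2, 6]]


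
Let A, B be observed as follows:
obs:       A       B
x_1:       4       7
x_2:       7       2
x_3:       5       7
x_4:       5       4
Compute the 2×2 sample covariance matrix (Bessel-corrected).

Step 1 — column means:
  mean(A) = (4 + 7 + 5 + 5) / 4 = 21/4 = 5.25
  mean(B) = (7 + 2 + 7 + 4) / 4 = 20/4 = 5

Step 2 — sample covariance S[i,j] = (1/(n-1)) · Σ_k (x_{k,i} - mean_i) · (x_{k,j} - mean_j), with n-1 = 3.
  S[A,A] = ((-1.25)·(-1.25) + (1.75)·(1.75) + (-0.25)·(-0.25) + (-0.25)·(-0.25)) / 3 = 4.75/3 = 1.5833
  S[A,B] = ((-1.25)·(2) + (1.75)·(-3) + (-0.25)·(2) + (-0.25)·(-1)) / 3 = -8/3 = -2.6667
  S[B,B] = ((2)·(2) + (-3)·(-3) + (2)·(2) + (-1)·(-1)) / 3 = 18/3 = 6

S is symmetric (S[j,i] = S[i,j]). Assembling:

S = [[1.5833, -2.6667],
 [-2.6667, 6]]


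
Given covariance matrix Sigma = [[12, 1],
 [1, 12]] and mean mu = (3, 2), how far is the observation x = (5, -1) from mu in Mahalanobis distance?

Step 1 — centre the observation: (x - mu) = (2, -3).

Step 2 — invert Sigma. det(Sigma) = 12·12 - (1)² = 143.
  Sigma^{-1} = (1/det) · [[d, -b], [-b, a]] = [[0.0839, -0.007],
 [-0.007, 0.0839]].

Step 3 — form the quadratic (x - mu)^T · Sigma^{-1} · (x - mu):
  Sigma^{-1} · (x - mu) = (0.1888, -0.2657).
  (x - mu)^T · [Sigma^{-1} · (x - mu)] = (2)·(0.1888) + (-3)·(-0.2657) = 1.1748.

Step 4 — take square root: d = √(1.1748) ≈ 1.0839.

d(x, mu) = √(1.1748) ≈ 1.0839


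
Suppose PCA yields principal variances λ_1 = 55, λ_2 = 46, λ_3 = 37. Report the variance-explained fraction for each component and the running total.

Step 1 — total variance = trace(Sigma) = Σ λ_i = 55 + 46 + 37 = 138.

Step 2 — fraction explained by component i = λ_i / Σ λ:
  PC1: 55/138 = 0.3986
  PC2: 46/138 = 0.3333
  PC3: 37/138 = 0.2681

Step 3 — cumulative fraction after k components = (λ_1 + ... + λ_k) / Σ λ:
  k = 1: 55/138 = 0.3986
  k = 2: (55 + 46)/138 = 101/138 = 0.7319
  k = 3: (55 + 46 + 37)/138 = 138/138 = 1

Summary (fraction, with percent):

explained: PC1 0.3986 (39.86%), PC2 0.3333 (33.33%), PC3 0.2681 (26.81%);  cumulative: 0.3986, 0.7319, 1


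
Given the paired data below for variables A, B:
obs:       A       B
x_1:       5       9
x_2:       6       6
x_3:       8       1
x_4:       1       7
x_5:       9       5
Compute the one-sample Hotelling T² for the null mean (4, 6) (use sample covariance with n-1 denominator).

Step 1 — sample mean vector:
  mean(A) = (5 + 6 + 8 + 1 + 9) / 5 = 29/5 = 5.8
  mean(B) = (9 + 6 + 1 + 7 + 5) / 5 = 28/5 = 5.6
  x̄ = (5.8, 5.6),  deviation x̄ - mu_0 = (5.8, 5.6) - (4, 6) = (1.8, -0.4).

Step 2 — sample covariance matrix, S[i,j] = (1/(n-1)) · Σ_k (x_{k,i} - mean_i) · (x_{k,j} - mean_j), divisor n-1 = 4:
  S[A,A] = ((-0.8)·(-0.8) + (0.2)·(0.2) + (2.2)·(2.2) + (-4.8)·(-4.8) + (3.2)·(3.2)) / 4 = 38.8/4 = 9.7
  S[A,B] = ((-0.8)·(3.4) + (0.2)·(0.4) + (2.2)·(-4.6) + (-4.8)·(1.4) + (3.2)·(-0.6)) / 4 = -21.4/4 = -5.35
  S[B,B] = ((3.4)·(3.4) + (0.4)·(0.4) + (-4.6)·(-4.6) + (1.4)·(1.4) + (-0.6)·(-0.6)) / 4 = 35.2/4 = 8.8
  S = [[9.7, -5.35],
 [-5.35, 8.8]].

Step 3 — invert S. det(S) = 9.7·8.8 - (-5.35)² = 56.7375.
  S^{-1} = (1/det) · [[d, -b], [-b, a]] = [[0.1551, 0.0943],
 [0.0943, 0.171]].

Step 4 — quadratic form (x̄ - mu_0)^T · S^{-1} · (x̄ - mu_0):
  S^{-1} · (x̄ - mu_0) = (0.2415, 0.1013),
  (x̄ - mu_0)^T · [...] = (1.8)·(0.2415) + (-0.4)·(0.1013) = 0.3941.

Step 5 — scale by n: T² = 5 · 0.3941 = 1.9705.

T² ≈ 1.9705


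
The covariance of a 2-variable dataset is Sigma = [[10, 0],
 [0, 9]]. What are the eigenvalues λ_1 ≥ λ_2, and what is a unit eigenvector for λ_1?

Step 1 — characteristic polynomial of 2×2 Sigma:
  det(Sigma - λI) = λ² - trace · λ + det = 0.
  trace = 10 + 9 = 19, det = 10·9 - (0)² = 90.
Step 2 — discriminant:
  Δ = trace² - 4·det = 361 - 360 = 1.
Step 3 — eigenvalues:
  λ = (trace ± √Δ)/2 = (19 ± 1)/2,
  λ_1 = 10,  λ_2 = 9.

Step 4 — unit eigenvector for λ_1: Sigma is diagonal, so its eigenvectors are the coordinate axes. λ_1 = 10 is the diagonal entry on the first coordinate axis, hence
  v_1 = (1, 0) (||v_1|| = 1).

λ_1 = 10,  λ_2 = 9;  v_1 ≈ (1, 0)


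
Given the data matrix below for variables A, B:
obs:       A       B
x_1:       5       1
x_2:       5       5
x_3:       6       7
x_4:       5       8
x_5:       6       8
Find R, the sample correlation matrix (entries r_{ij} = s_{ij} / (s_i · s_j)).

Step 1 — column means:
  mean(A) = (5 + 5 + 6 + 5 + 6) / 5 = 27/5 = 5.4
  mean(B) = (1 + 5 + 7 + 8 + 8) / 5 = 29/5 = 5.8

Step 2 — sample variances and covariances s[i,j] = (1/(n-1)) · Σ_k (x_{k,i} - mean_i) · (x_{k,j} - mean_j), with n-1 = 4:
  s[A,A] = ((-0.4)·(-0.4) + (-0.4)·(-0.4) + (0.6)·(0.6) + (-0.4)·(-0.4) + (0.6)·(0.6)) / 4 = 1.2/4 = 0.3
  s[A,B] = ((-0.4)·(-4.8) + (-0.4)·(-0.8) + (0.6)·(1.2) + (-0.4)·(2.2) + (0.6)·(2.2)) / 4 = 3.4/4 = 0.85
  s[B,B] = ((-4.8)·(-4.8) + (-0.8)·(-0.8) + (1.2)·(1.2) + (2.2)·(2.2) + (2.2)·(2.2)) / 4 = 34.8/4 = 8.7
  Sample standard deviations s_i = √(s[i,i]):
  s(A) = √(0.3) = 0.5477
  s(B) = √(8.7) = 2.9496

Step 3 — r_{ij} = s_{ij} / (s_i · s_j):
  r[A,A] = 1 (diagonal).
  r[A,B] = 0.85 / (0.5477 · 2.9496) = 0.85 / 1.6155 = 0.5261
  r[B,B] = 1 (diagonal).

R is symmetric with unit diagonal. Assembling:

R = [[1, 0.5261],
 [0.5261, 1]]


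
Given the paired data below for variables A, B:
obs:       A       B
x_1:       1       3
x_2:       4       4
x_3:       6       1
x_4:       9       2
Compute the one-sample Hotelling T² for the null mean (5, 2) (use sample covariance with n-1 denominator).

Step 1 — sample mean vector:
  mean(A) = (1 + 4 + 6 + 9) / 4 = 20/4 = 5
  mean(B) = (3 + 4 + 1 + 2) / 4 = 10/4 = 2.5
  x̄ = (5, 2.5),  deviation x̄ - mu_0 = (5, 2.5) - (5, 2) = (0, 0.5).

Step 2 — sample covariance matrix, S[i,j] = (1/(n-1)) · Σ_k (x_{k,i} - mean_i) · (x_{k,j} - mean_j), divisor n-1 = 3:
  S[A,A] = ((-4)·(-4) + (-1)·(-1) + (1)·(1) + (4)·(4)) / 3 = 34/3 = 11.3333
  S[A,B] = ((-4)·(0.5) + (-1)·(1.5) + (1)·(-1.5) + (4)·(-0.5)) / 3 = -7/3 = -2.3333
  S[B,B] = ((0.5)·(0.5) + (1.5)·(1.5) + (-1.5)·(-1.5) + (-0.5)·(-0.5)) / 3 = 5/3 = 1.6667
  S = [[11.3333, -2.3333],
 [-2.3333, 1.6667]].

Step 3 — invert S. det(S) = 11.3333·1.6667 - (-2.3333)² = 13.4444.
  S^{-1} = (1/det) · [[d, -b], [-b, a]] = [[0.124, 0.1736],
 [0.1736, 0.843]].

Step 4 — quadratic form (x̄ - mu_0)^T · S^{-1} · (x̄ - mu_0):
  S^{-1} · (x̄ - mu_0) = (0.0868, 0.4215),
  (x̄ - mu_0)^T · [...] = (0)·(0.0868) + (0.5)·(0.4215) = 0.2107.

Step 5 — scale by n: T² = 4 · 0.2107 = 0.843.

T² ≈ 0.843


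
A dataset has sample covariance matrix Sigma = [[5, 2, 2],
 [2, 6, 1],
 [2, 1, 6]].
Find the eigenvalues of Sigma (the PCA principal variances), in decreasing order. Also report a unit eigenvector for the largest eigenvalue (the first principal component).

Step 1 — characteristic polynomial p(λ) = det(λI - Sigma) = λ³ - tr·λ² + c_1·λ - det, where tr = trace, c_1 = sum of the principal 2×2 minors, det = det(Sigma):
  tr = 5 + 6 + 6 = 17,
  c_1 = (5·6 - (2)²) + (5·6 - (2)²) + (6·6 - (1)²) = 26 + 26 + 35 = 87,
  det = 5·(6·6 - (1)²) - (2)·((2)·6 - (1)·(2)) + (2)·((2)·(1) - 6·(2)) = 5·(35) - (2)·(10) + (2)·(-10) = 135.
  So p(λ) = λ³ - 17λ² + 87λ - 135.
Step 2 — look for an integer root (rational root theorem: any rational root is an integer divisor of 135). Testing λ = 3:
  p(3) = 27 - 153 + 261 - 135 = 0  ✓
  Dividing out (λ - 3): p(λ) = (λ - 3)(λ² - 14λ + 45).
Step 3 — remaining eigenvalues from the quadratic λ² - 14λ + 45 = 0:
  Δ = 14² - 4·45 = 196 - 180 = 16,  λ = (14 ± √16)/2 = (14 ± 4)/2 = 9 or 5.
  Sorted: λ_1 = 9,  λ_2 = 5,  λ_3 = 3  (check: sum = 17 = tr ✓).

Step 4 — unit eigenvector for λ_1 = 9: v spans the null space of (Sigma - λ_1 I), whose rows are
  r_1 = (-4, 2, 2),  r_2 = (2, -3, 1),  r_3 = (2, 1, -3).
  v is orthogonal to every row, so take v ∝ r_1 × r_2 = ((2)·(1) - (2)·(-3), (2)·(2) - (-4)·(1), (-4)·(-3) - (2)·(2)) = (8, 8, 8).
  Rescale (divide by 8): u = (1, 1, 1).
  ||u|| = √((1)² + (1)² + (1)²) = √(3) ≈ 1.7321,  v_1 = u/||u|| ≈ (0.5774, 0.5774, 0.5774) (||v_1|| = 1).

λ_1 = 9,  λ_2 = 5,  λ_3 = 3;  v_1 ≈ (0.5774, 0.5774, 0.5774)


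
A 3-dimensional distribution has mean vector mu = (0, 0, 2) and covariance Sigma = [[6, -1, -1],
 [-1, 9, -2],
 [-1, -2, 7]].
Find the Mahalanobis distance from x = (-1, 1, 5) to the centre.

Step 1 — centre the observation: (x - mu) = (-1, 1, 3).

Step 2 — invert Sigma (cofactor / det for 3×3, or solve directly):
  Sigma^{-1} = [[0.1766, 0.0269, 0.0329],
 [0.0269, 0.1228, 0.0389],
 [0.0329, 0.0389, 0.1587]].

Step 3 — form the quadratic (x - mu)^T · Sigma^{-1} · (x - mu):
  Sigma^{-1} · (x - mu) = (-0.0509, 0.2126, 0.482).
  (x - mu)^T · [Sigma^{-1} · (x - mu)] = (-1)·(-0.0509) + (1)·(0.2126) + (3)·(0.482) = 1.7096.

Step 4 — take square root: d = √(1.7096) ≈ 1.3075.

d(x, mu) = √(1.7096) ≈ 1.3075


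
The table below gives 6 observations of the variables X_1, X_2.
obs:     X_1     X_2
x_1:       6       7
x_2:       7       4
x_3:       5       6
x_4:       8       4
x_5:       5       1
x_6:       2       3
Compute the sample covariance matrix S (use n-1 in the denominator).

Step 1 — column means:
  mean(X_1) = (6 + 7 + 5 + 8 + 5 + 2) / 6 = 33/6 = 5.5
  mean(X_2) = (7 + 4 + 6 + 4 + 1 + 3) / 6 = 25/6 = 4.1667

Step 2 — sample covariance S[i,j] = (1/(n-1)) · Σ_k (x_{k,i} - mean_i) · (x_{k,j} - mean_j), with n-1 = 5.
  S[X_1,X_1] = ((0.5)·(0.5) + (1.5)·(1.5) + (-0.5)·(-0.5) + (2.5)·(2.5) + (-0.5)·(-0.5) + (-3.5)·(-3.5)) / 5 = 21.5/5 = 4.3
  S[X_1,X_2] = ((0.5)·(2.8333) + (1.5)·(-0.1667) + (-0.5)·(1.8333) + (2.5)·(-0.1667) + (-0.5)·(-3.1667) + (-3.5)·(-1.1667)) / 5 = 5.5/5 = 1.1
  S[X_2,X_2] = ((2.8333)·(2.8333) + (-0.1667)·(-0.1667) + (1.8333)·(1.8333) + (-0.1667)·(-0.1667) + (-3.1667)·(-3.1667) + (-1.1667)·(-1.1667)) / 5 = 22.8333/5 = 4.5667

S is symmetric (S[j,i] = S[i,j]). Assembling:

S = [[4.3, 1.1],
 [1.1, 4.5667]]


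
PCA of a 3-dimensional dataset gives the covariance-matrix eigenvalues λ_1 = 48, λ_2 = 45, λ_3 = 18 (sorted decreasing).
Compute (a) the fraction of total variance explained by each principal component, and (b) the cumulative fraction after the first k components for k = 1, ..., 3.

Step 1 — total variance = trace(Sigma) = Σ λ_i = 48 + 45 + 18 = 111.

Step 2 — fraction explained by component i = λ_i / Σ λ:
  PC1: 48/111 = 0.4324
  PC2: 45/111 = 0.4054
  PC3: 18/111 = 0.1622

Step 3 — cumulative fraction after k components = (λ_1 + ... + λ_k) / Σ λ:
  k = 1: 48/111 = 0.4324
  k = 2: (48 + 45)/111 = 93/111 = 0.8378
  k = 3: (48 + 45 + 18)/111 = 111/111 = 1

Summary (fraction, with percent):

explained: PC1 0.4324 (43.24%), PC2 0.4054 (40.54%), PC3 0.1622 (16.22%);  cumulative: 0.4324, 0.8378, 1


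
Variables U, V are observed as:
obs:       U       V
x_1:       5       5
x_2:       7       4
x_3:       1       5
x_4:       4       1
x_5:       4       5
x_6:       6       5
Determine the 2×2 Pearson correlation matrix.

Step 1 — column means:
  mean(U) = (5 + 7 + 1 + 4 + 4 + 6) / 6 = 27/6 = 4.5
  mean(V) = (5 + 4 + 5 + 1 + 5 + 5) / 6 = 25/6 = 4.1667

Step 2 — sample variances and covariances s[i,j] = (1/(n-1)) · Σ_k (x_{k,i} - mean_i) · (x_{k,j} - mean_j), with n-1 = 5:
  s[U,U] = ((0.5)·(0.5) + (2.5)·(2.5) + (-3.5)·(-3.5) + (-0.5)·(-0.5) + (-0.5)·(-0.5) + (1.5)·(1.5)) / 5 = 21.5/5 = 4.3
  s[U,V] = ((0.5)·(0.8333) + (2.5)·(-0.1667) + (-3.5)·(0.8333) + (-0.5)·(-3.1667) + (-0.5)·(0.8333) + (1.5)·(0.8333)) / 5 = -0.5/5 = -0.1
  s[V,V] = ((0.8333)·(0.8333) + (-0.1667)·(-0.1667) + (0.8333)·(0.8333) + (-3.1667)·(-3.1667) + (0.8333)·(0.8333) + (0.8333)·(0.8333)) / 5 = 12.8333/5 = 2.5667
  Sample standard deviations s_i = √(s[i,i]):
  s(U) = √(4.3) = 2.0736
  s(V) = √(2.5667) = 1.6021

Step 3 — r_{ij} = s_{ij} / (s_i · s_j):
  r[U,U] = 1 (diagonal).
  r[U,V] = -0.1 / (2.0736 · 1.6021) = -0.1 / 3.3221 = -0.0301
  r[V,V] = 1 (diagonal).

R is symmetric with unit diagonal. Assembling:

R = [[1, -0.0301],
 [-0.0301, 1]]


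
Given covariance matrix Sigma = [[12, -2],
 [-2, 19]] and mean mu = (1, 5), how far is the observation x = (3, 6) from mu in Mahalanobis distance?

Step 1 — centre the observation: (x - mu) = (2, 1).

Step 2 — invert Sigma. det(Sigma) = 12·19 - (-2)² = 224.
  Sigma^{-1} = (1/det) · [[d, -b], [-b, a]] = [[0.0848, 0.0089],
 [0.0089, 0.0536]].

Step 3 — form the quadratic (x - mu)^T · Sigma^{-1} · (x - mu):
  Sigma^{-1} · (x - mu) = (0.1786, 0.0714).
  (x - mu)^T · [Sigma^{-1} · (x - mu)] = (2)·(0.1786) + (1)·(0.0714) = 0.4286.

Step 4 — take square root: d = √(0.4286) ≈ 0.6547.

d(x, mu) = √(0.4286) ≈ 0.6547


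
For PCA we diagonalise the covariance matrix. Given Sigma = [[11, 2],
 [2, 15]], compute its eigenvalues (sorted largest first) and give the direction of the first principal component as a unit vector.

Step 1 — characteristic polynomial of 2×2 Sigma:
  det(Sigma - λI) = λ² - trace · λ + det = 0.
  trace = 11 + 15 = 26, det = 11·15 - (2)² = 161.
Step 2 — discriminant:
  Δ = trace² - 4·det = 676 - 644 = 32.
Step 3 — eigenvalues:
  λ = (trace ± √Δ)/2 = (26 ± 5.6569)/2,
  λ_1 = 15.8284,  λ_2 = 10.1716.

Step 4 — unit eigenvector for λ_1: solve (Sigma - λ_1 I)v = 0. First row:
  (11 - 15.8284)·v_x + (2)·v_y = 0, i.e. (-4.8284)·v_x + (2)·v_y = 0,
  so v ∝ (b, λ_1 - a) = (2, 4.8284) = u.
  ||u|| = √((2)² + (4.8284)²) = √(27.3137) ≈ 5.2263,
  v_1 = u/||u|| ≈ (0.3827, 0.9239) (||v_1|| = 1).

λ_1 = 15.8284,  λ_2 = 10.1716;  v_1 ≈ (0.3827, 0.9239)


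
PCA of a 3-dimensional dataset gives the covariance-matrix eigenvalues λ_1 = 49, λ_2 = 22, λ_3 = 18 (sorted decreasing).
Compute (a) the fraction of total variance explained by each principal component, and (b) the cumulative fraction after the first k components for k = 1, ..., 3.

Step 1 — total variance = trace(Sigma) = Σ λ_i = 49 + 22 + 18 = 89.

Step 2 — fraction explained by component i = λ_i / Σ λ:
  PC1: 49/89 = 0.5506
  PC2: 22/89 = 0.2472
  PC3: 18/89 = 0.2022

Step 3 — cumulative fraction after k components = (λ_1 + ... + λ_k) / Σ λ:
  k = 1: 49/89 = 0.5506
  k = 2: (49 + 22)/89 = 71/89 = 0.7978
  k = 3: (49 + 22 + 18)/89 = 89/89 = 1

Summary (fraction, with percent):

explained: PC1 0.5506 (55.06%), PC2 0.2472 (24.72%), PC3 0.2022 (20.22%);  cumulative: 0.5506, 0.7978, 1


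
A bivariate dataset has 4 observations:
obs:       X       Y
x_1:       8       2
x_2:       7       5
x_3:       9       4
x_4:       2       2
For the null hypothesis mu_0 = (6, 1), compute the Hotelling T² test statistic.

Step 1 — sample mean vector:
  mean(X) = (8 + 7 + 9 + 2) / 4 = 26/4 = 6.5
  mean(Y) = (2 + 5 + 4 + 2) / 4 = 13/4 = 3.25
  x̄ = (6.5, 3.25),  deviation x̄ - mu_0 = (6.5, 3.25) - (6, 1) = (0.5, 2.25).

Step 2 — sample covariance matrix, S[i,j] = (1/(n-1)) · Σ_k (x_{k,i} - mean_i) · (x_{k,j} - mean_j), divisor n-1 = 3:
  S[X,X] = ((1.5)·(1.5) + (0.5)·(0.5) + (2.5)·(2.5) + (-4.5)·(-4.5)) / 3 = 29/3 = 9.6667
  S[X,Y] = ((1.5)·(-1.25) + (0.5)·(1.75) + (2.5)·(0.75) + (-4.5)·(-1.25)) / 3 = 6.5/3 = 2.1667
  S[Y,Y] = ((-1.25)·(-1.25) + (1.75)·(1.75) + (0.75)·(0.75) + (-1.25)·(-1.25)) / 3 = 6.75/3 = 2.25
  S = [[9.6667, 2.1667],
 [2.1667, 2.25]].

Step 3 — invert S. det(S) = 9.6667·2.25 - (2.1667)² = 17.0556.
  S^{-1} = (1/det) · [[d, -b], [-b, a]] = [[0.1319, -0.127],
 [-0.127, 0.5668]].

Step 4 — quadratic form (x̄ - mu_0)^T · S^{-1} · (x̄ - mu_0):
  S^{-1} · (x̄ - mu_0) = (-0.2199, 1.2117),
  (x̄ - mu_0)^T · [...] = (0.5)·(-0.2199) + (2.25)·(1.2117) = 2.6164.

Step 5 — scale by n: T² = 4 · 2.6164 = 10.4658.

T² ≈ 10.4658


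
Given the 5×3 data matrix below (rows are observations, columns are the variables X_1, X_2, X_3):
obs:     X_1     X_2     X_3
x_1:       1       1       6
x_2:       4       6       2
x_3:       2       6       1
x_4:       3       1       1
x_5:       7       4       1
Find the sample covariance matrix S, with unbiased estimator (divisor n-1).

Step 1 — column means:
  mean(X_1) = (1 + 4 + 2 + 3 + 7) / 5 = 17/5 = 3.4
  mean(X_2) = (1 + 6 + 6 + 1 + 4) / 5 = 18/5 = 3.6
  mean(X_3) = (6 + 2 + 1 + 1 + 1) / 5 = 11/5 = 2.2

Step 2 — sample covariance S[i,j] = (1/(n-1)) · Σ_k (x_{k,i} - mean_i) · (x_{k,j} - mean_j), with n-1 = 4.
  S[X_1,X_1] = ((-2.4)·(-2.4) + (0.6)·(0.6) + (-1.4)·(-1.4) + (-0.4)·(-0.4) + (3.6)·(3.6)) / 4 = 21.2/4 = 5.3
  S[X_1,X_2] = ((-2.4)·(-2.6) + (0.6)·(2.4) + (-1.4)·(2.4) + (-0.4)·(-2.6) + (3.6)·(0.4)) / 4 = 6.8/4 = 1.7
  S[X_1,X_3] = ((-2.4)·(3.8) + (0.6)·(-0.2) + (-1.4)·(-1.2) + (-0.4)·(-1.2) + (3.6)·(-1.2)) / 4 = -11.4/4 = -2.85
  S[X_2,X_2] = ((-2.6)·(-2.6) + (2.4)·(2.4) + (2.4)·(2.4) + (-2.6)·(-2.6) + (0.4)·(0.4)) / 4 = 25.2/4 = 6.3
  S[X_2,X_3] = ((-2.6)·(3.8) + (2.4)·(-0.2) + (2.4)·(-1.2) + (-2.6)·(-1.2) + (0.4)·(-1.2)) / 4 = -10.6/4 = -2.65
  S[X_3,X_3] = ((3.8)·(3.8) + (-0.2)·(-0.2) + (-1.2)·(-1.2) + (-1.2)·(-1.2) + (-1.2)·(-1.2)) / 4 = 18.8/4 = 4.7

S is symmetric (S[j,i] = S[i,j]). Assembling:

S = [[5.3, 1.7, -2.85],
 [1.7, 6.3, -2.65],
 [-2.85, -2.65, 4.7]]


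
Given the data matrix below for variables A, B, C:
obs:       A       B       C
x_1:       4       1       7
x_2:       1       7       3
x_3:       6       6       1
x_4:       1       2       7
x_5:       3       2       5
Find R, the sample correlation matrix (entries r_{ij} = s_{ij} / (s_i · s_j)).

Step 1 — column means:
  mean(A) = (4 + 1 + 6 + 1 + 3) / 5 = 15/5 = 3
  mean(B) = (1 + 7 + 6 + 2 + 2) / 5 = 18/5 = 3.6
  mean(C) = (7 + 3 + 1 + 7 + 5) / 5 = 23/5 = 4.6

Step 2 — sample variances and covariances s[i,j] = (1/(n-1)) · Σ_k (x_{k,i} - mean_i) · (x_{k,j} - mean_j), with n-1 = 4:
  s[A,A] = ((1)·(1) + (-2)·(-2) + (3)·(3) + (-2)·(-2) + (0)·(0)) / 4 = 18/4 = 4.5
  s[A,B] = ((1)·(-2.6) + (-2)·(3.4) + (3)·(2.4) + (-2)·(-1.6) + (0)·(-1.6)) / 4 = 1/4 = 0.25
  s[A,C] = ((1)·(2.4) + (-2)·(-1.6) + (3)·(-3.6) + (-2)·(2.4) + (0)·(0.4)) / 4 = -10/4 = -2.5
  s[B,B] = ((-2.6)·(-2.6) + (3.4)·(3.4) + (2.4)·(2.4) + (-1.6)·(-1.6) + (-1.6)·(-1.6)) / 4 = 29.2/4 = 7.3
  s[B,C] = ((-2.6)·(2.4) + (3.4)·(-1.6) + (2.4)·(-3.6) + (-1.6)·(2.4) + (-1.6)·(0.4)) / 4 = -24.8/4 = -6.2
  s[C,C] = ((2.4)·(2.4) + (-1.6)·(-1.6) + (-3.6)·(-3.6) + (2.4)·(2.4) + (0.4)·(0.4)) / 4 = 27.2/4 = 6.8
  Sample standard deviations s_i = √(s[i,i]):
  s(A) = √(4.5) = 2.1213
  s(B) = √(7.3) = 2.7019
  s(C) = √(6.8) = 2.6077

Step 3 — r_{ij} = s_{ij} / (s_i · s_j):
  r[A,A] = 1 (diagonal).
  r[A,B] = 0.25 / (2.1213 · 2.7019) = 0.25 / 5.7315 = 0.0436
  r[A,C] = -2.5 / (2.1213 · 2.6077) = -2.5 / 5.5317 = -0.4519
  r[B,B] = 1 (diagonal).
  r[B,C] = -6.2 / (2.7019 · 2.6077) = -6.2 / 7.0456 = -0.88
  r[C,C] = 1 (diagonal).

R is symmetric with unit diagonal. Assembling:

R = [[1, 0.0436, -0.4519],
 [0.0436, 1, -0.88],
 [-0.4519, -0.88, 1]]


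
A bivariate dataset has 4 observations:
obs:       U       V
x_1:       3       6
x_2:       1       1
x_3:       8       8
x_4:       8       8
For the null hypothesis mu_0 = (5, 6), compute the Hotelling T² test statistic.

Step 1 — sample mean vector:
  mean(U) = (3 + 1 + 8 + 8) / 4 = 20/4 = 5
  mean(V) = (6 + 1 + 8 + 8) / 4 = 23/4 = 5.75
  x̄ = (5, 5.75),  deviation x̄ - mu_0 = (5, 5.75) - (5, 6) = (0, -0.25).

Step 2 — sample covariance matrix, S[i,j] = (1/(n-1)) · Σ_k (x_{k,i} - mean_i) · (x_{k,j} - mean_j), divisor n-1 = 3:
  S[U,U] = ((-2)·(-2) + (-4)·(-4) + (3)·(3) + (3)·(3)) / 3 = 38/3 = 12.6667
  S[U,V] = ((-2)·(0.25) + (-4)·(-4.75) + (3)·(2.25) + (3)·(2.25)) / 3 = 32/3 = 10.6667
  S[V,V] = ((0.25)·(0.25) + (-4.75)·(-4.75) + (2.25)·(2.25) + (2.25)·(2.25)) / 3 = 32.75/3 = 10.9167
  S = [[12.6667, 10.6667],
 [10.6667, 10.9167]].

Step 3 — invert S. det(S) = 12.6667·10.9167 - (10.6667)² = 24.5.
  S^{-1} = (1/det) · [[d, -b], [-b, a]] = [[0.4456, -0.4354],
 [-0.4354, 0.517]].

Step 4 — quadratic form (x̄ - mu_0)^T · S^{-1} · (x̄ - mu_0):
  S^{-1} · (x̄ - mu_0) = (0.1088, -0.1293),
  (x̄ - mu_0)^T · [...] = (0)·(0.1088) + (-0.25)·(-0.1293) = 0.0323.

Step 5 — scale by n: T² = 4 · 0.0323 = 0.1293.

T² ≈ 0.1293


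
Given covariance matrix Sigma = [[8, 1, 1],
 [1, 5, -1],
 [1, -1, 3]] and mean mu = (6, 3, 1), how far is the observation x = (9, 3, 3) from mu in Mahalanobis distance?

Step 1 — centre the observation: (x - mu) = (3, 0, 2).

Step 2 — invert Sigma (cofactor / det for 3×3, or solve directly):
  Sigma^{-1} = [[0.1373, -0.0392, -0.0588],
 [-0.0392, 0.2255, 0.0882],
 [-0.0588, 0.0882, 0.3824]].

Step 3 — form the quadratic (x - mu)^T · Sigma^{-1} · (x - mu):
  Sigma^{-1} · (x - mu) = (0.2941, 0.0588, 0.5882).
  (x - mu)^T · [Sigma^{-1} · (x - mu)] = (3)·(0.2941) + (0)·(0.0588) + (2)·(0.5882) = 2.0588.

Step 4 — take square root: d = √(2.0588) ≈ 1.4349.

d(x, mu) = √(2.0588) ≈ 1.4349


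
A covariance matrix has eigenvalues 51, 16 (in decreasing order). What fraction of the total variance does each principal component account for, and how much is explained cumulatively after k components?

Step 1 — total variance = trace(Sigma) = Σ λ_i = 51 + 16 = 67.

Step 2 — fraction explained by component i = λ_i / Σ λ:
  PC1: 51/67 = 0.7612
  PC2: 16/67 = 0.2388

Step 3 — cumulative fraction after k components = (λ_1 + ... + λ_k) / Σ λ:
  k = 1: 51/67 = 0.7612
  k = 2: (51 + 16)/67 = 67/67 = 1

Summary (fraction, with percent):

explained: PC1 0.7612 (76.12%), PC2 0.2388 (23.88%);  cumulative: 0.7612, 1
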